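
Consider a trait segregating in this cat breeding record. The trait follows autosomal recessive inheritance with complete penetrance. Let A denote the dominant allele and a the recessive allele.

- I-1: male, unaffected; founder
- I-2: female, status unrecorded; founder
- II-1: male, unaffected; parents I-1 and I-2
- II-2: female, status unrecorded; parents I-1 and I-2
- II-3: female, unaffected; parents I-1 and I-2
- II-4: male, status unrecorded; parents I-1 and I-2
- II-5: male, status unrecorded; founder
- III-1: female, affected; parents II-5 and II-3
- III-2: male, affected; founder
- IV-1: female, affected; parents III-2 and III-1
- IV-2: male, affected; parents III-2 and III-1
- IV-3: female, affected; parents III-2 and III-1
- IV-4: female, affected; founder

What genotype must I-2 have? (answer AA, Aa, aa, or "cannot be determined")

cannot be determined

I-2's phenotype is unrecorded, and no parent or child forces a single allele at both positions; consistent genotype assignments exist with I-2 as AA or Aa or aa.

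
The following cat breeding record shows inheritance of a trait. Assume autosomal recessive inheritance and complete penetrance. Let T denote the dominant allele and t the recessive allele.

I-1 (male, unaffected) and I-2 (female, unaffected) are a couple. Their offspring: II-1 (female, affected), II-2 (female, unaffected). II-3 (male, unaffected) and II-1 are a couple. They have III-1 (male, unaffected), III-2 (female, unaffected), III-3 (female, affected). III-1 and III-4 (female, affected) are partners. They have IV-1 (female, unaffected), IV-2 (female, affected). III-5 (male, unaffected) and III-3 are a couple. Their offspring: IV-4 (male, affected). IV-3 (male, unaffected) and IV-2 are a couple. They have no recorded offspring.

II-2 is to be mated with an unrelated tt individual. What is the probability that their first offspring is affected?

1/3

I-1 is unaffected so carries T and passed t to II-1 (tt), so I-1 is Tt.
I-2 is unaffected so carries T and passed t to II-1 (tt), so I-2 is Tt.
II-2 is an unaffected offspring of I-1 (Tt) × I-2 (Tt), whose cross gives 1/4 TT : 1/2 Tt : 1/4 tt; conditioning on being unaffected, II-2 is TT with probability 1/3, Tt with probability 2/3.
Summing over parental genotype combinations, P(offspring is affected) = 2/3·1/2 = 1/3.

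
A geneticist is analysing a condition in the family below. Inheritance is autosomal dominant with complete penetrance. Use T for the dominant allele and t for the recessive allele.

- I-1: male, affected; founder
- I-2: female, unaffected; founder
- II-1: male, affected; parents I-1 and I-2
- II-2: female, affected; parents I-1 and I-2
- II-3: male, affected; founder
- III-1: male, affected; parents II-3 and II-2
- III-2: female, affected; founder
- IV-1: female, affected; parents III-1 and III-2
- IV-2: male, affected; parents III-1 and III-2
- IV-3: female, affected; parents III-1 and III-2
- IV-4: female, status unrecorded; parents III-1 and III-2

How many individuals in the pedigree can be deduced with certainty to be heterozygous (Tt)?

2

Obligate heterozygotes: II-1 is affected so carries T and received t from I-2 (tt), so II-1 is Tt; II-2 is affected so carries T and received t from I-2 (tt), so II-2 is Tt.
Every other individual is either homozygous by phenotype or has at least one consistent homozygous assignment, so the count is 2.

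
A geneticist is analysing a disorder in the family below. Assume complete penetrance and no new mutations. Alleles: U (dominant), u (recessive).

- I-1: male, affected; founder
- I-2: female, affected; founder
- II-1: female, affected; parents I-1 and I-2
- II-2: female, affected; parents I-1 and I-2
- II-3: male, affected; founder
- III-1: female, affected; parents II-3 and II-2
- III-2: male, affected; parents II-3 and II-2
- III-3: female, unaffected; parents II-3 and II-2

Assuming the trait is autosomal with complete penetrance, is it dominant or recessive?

dominant

II-3 and II-2 are both affected yet have an unaffected child III-3. Under a recessive model two affected parents are homozygous and every child would be affected, so the trait cannot be recessive.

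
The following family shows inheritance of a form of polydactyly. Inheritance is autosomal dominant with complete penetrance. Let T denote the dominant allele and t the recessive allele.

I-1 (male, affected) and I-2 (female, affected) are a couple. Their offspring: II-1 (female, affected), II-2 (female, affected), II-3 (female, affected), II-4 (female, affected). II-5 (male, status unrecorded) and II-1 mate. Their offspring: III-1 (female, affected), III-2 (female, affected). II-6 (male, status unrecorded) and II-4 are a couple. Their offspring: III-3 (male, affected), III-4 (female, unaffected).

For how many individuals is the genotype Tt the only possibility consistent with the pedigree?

Obligate heterozygotes: II-4 is affected so carries T and passed t to III-4 (tt), so II-4 is Tt.
Every other individual is either homozygous by phenotype or has at least one consistent homozygous assignment, so the count is 1.

1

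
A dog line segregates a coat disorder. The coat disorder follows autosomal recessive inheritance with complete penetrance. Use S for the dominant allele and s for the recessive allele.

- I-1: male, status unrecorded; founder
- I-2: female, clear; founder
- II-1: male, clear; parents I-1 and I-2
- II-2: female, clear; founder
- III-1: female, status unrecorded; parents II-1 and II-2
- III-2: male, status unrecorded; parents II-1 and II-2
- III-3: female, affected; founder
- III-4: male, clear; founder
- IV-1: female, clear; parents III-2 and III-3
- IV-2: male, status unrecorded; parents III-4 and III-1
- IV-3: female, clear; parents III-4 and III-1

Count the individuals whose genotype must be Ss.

1

Obligate heterozygotes: IV-1 is clear so carries S and received s from III-3 (ss), so IV-1 is Ss.
Every other individual is either homozygous by phenotype or has at least one consistent homozygous assignment, so the count is 1.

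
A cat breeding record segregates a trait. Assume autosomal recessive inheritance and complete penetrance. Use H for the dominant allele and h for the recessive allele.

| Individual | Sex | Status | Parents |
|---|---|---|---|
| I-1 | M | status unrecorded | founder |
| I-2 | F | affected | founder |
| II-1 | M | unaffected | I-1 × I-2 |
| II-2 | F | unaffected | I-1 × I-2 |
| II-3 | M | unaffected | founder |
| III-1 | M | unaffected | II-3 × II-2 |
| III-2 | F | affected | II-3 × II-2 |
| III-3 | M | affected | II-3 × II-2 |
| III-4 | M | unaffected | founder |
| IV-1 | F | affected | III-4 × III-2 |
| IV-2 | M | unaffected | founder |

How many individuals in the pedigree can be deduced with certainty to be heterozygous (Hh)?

4

Obligate heterozygotes: II-1 is unaffected so carries H and received h from I-2 (hh), so II-1 is Hh; II-2 is unaffected so carries H and received h from I-2 (hh), so II-2 is Hh; II-3 is unaffected so carries H and passed h to III-2 (hh), so II-3 is Hh; III-4 is unaffected so carries H and passed h to IV-1 (hh), so III-4 is Hh.
Every other individual is either homozygous by phenotype or has at least one consistent homozygous assignment, so the count is 4.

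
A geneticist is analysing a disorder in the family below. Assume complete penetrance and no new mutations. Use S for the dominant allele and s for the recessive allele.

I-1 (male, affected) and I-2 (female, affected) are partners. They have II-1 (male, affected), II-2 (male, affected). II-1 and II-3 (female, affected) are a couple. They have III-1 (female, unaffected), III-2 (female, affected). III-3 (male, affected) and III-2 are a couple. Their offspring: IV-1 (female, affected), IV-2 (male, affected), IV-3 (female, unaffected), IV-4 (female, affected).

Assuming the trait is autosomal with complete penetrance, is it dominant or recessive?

dominant

II-1 and II-3 are both affected yet have an unaffected child III-1. Under a recessive model two affected parents are homozygous and every child would be affected, so the trait cannot be recessive.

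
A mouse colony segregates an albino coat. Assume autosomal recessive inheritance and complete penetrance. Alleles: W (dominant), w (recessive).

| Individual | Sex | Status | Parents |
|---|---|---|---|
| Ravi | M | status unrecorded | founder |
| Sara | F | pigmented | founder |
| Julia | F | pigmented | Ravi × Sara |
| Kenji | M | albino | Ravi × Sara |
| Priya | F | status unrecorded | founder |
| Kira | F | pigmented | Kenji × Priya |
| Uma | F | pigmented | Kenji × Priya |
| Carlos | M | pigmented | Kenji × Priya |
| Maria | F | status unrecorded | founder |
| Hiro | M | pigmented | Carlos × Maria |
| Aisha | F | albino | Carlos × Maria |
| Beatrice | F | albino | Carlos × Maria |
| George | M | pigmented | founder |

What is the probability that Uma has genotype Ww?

1

Uma is pigmented so carries W and received w from Kenji (ww), so Uma is Ww, giving P(Ww) = 1.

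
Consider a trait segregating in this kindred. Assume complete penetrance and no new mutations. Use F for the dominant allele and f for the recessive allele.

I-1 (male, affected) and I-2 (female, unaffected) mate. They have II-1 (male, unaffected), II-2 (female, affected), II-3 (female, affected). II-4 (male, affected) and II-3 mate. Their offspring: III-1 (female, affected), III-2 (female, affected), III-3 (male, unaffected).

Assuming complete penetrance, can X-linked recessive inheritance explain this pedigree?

No

Under X-linked recessive, III-3 (unaffected, male) cannot arise from II-4 (affected) × II-3 (affected).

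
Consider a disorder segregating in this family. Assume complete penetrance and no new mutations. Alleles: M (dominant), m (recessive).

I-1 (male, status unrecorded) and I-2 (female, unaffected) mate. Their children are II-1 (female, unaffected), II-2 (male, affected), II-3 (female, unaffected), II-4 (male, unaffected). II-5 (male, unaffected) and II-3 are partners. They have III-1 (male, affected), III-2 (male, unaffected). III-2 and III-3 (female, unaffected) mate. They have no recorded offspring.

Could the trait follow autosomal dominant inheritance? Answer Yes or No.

Under autosomal dominant, III-1 (affected, male) cannot arise from II-5 (unaffected) × II-3 (unaffected).

No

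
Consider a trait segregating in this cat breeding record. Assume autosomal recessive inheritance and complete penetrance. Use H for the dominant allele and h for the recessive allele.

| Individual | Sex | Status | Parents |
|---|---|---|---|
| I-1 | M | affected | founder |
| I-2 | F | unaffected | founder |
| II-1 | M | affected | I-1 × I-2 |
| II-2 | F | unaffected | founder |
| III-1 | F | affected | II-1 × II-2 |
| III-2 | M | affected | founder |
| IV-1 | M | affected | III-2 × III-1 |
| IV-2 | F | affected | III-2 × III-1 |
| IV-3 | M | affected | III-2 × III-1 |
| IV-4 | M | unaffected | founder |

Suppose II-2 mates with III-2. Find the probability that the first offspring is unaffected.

II-2 is unaffected so carries H and passed h to III-1 (hh), so II-2 is Hh.
III-2 is affected, so III-2 is hh.
The cross gives 1/2 Hh : 1/2 hh, so P(offspring is unaffected) = 1/2.

1/2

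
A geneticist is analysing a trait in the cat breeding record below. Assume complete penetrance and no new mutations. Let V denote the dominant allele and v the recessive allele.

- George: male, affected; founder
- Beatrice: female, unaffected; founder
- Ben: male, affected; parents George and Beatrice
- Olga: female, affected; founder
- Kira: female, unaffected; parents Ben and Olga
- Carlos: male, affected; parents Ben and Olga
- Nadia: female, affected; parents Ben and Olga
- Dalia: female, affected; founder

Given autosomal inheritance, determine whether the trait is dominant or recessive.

Ben and Olga are both affected yet have an unaffected child Kira. Under a recessive model two affected parents are homozygous and every child would be affected, so the trait cannot be recessive.

dominant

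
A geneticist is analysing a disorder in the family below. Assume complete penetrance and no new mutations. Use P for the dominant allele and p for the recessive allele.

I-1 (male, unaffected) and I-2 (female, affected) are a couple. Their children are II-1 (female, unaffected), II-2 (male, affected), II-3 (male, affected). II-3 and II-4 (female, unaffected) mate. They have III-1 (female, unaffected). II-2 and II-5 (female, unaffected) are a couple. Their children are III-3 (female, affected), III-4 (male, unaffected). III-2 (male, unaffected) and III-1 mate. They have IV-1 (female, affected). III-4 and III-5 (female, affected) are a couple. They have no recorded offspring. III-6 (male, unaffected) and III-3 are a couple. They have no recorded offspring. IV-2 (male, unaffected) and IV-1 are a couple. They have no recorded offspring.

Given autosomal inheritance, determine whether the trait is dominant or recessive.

recessive

III-2 and III-1 are both unaffected yet have an affected child IV-1. Under dominance, an affected child requires at least one affected parent, so the trait cannot be dominant.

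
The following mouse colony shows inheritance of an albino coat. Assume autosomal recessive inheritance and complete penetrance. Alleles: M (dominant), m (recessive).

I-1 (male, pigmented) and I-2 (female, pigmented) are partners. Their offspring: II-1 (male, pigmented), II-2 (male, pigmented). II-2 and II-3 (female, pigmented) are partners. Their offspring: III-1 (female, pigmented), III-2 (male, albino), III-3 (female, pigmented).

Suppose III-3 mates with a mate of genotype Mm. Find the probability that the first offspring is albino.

II-2 is pigmented so carries M and passed m to III-2 (mm), so II-2 is Mm.
II-3 is pigmented so carries M and passed m to III-2 (mm), so II-3 is Mm.
III-3 is a pigmented offspring of II-2 (Mm) × II-3 (Mm), whose cross gives 1/4 MM : 1/2 Mm : 1/4 mm; conditioning on being pigmented, III-3 is MM with probability 1/3, Mm with probability 2/3.
Summing over parental genotype combinations, P(offspring is albino) = 2/3·1/4 = 1/6.

1/6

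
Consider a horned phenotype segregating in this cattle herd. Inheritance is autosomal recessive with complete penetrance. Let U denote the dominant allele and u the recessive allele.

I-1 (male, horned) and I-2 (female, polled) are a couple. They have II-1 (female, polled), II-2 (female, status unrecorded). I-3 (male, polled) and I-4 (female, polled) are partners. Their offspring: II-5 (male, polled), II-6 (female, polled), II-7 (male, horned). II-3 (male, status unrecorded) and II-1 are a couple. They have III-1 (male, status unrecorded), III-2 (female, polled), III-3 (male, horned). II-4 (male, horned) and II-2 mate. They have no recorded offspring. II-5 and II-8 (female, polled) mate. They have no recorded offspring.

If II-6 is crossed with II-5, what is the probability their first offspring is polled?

I-3 is polled so carries U and passed u to II-7 (uu), so I-3 is Uu.
I-4 is polled so carries U and passed u to II-7 (uu), so I-4 is Uu.
II-6 is a polled offspring of I-3 (Uu) × I-4 (Uu), whose cross gives 1/4 UU : 1/2 Uu : 1/4 uu; conditioning on being polled, II-6 is UU with probability 1/3, Uu with probability 2/3.
II-5 is a polled offspring of I-3 (Uu) × I-4 (Uu), whose cross gives 1/4 UU : 1/2 Uu : 1/4 uu; conditioning on being polled, II-5 is UU with probability 1/3, Uu with probability 2/3.
Summing over parental genotype combinations, P(offspring is polled) = 1/9·1 + 2/9·1 + 2/9·1 + 4/9·3/4 = 8/9.

8/9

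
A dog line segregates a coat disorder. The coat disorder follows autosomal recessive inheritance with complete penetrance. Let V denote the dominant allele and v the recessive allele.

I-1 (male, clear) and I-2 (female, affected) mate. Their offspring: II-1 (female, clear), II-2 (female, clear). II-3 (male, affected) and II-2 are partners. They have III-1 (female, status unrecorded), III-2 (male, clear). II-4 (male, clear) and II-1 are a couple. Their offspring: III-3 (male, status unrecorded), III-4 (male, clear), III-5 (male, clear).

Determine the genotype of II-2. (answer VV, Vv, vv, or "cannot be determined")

Vv

From phenotype alone, II-2 is VV or Vv.
II-2 is clear so carries V and received v from I-2 (vv), so II-2 is Vv.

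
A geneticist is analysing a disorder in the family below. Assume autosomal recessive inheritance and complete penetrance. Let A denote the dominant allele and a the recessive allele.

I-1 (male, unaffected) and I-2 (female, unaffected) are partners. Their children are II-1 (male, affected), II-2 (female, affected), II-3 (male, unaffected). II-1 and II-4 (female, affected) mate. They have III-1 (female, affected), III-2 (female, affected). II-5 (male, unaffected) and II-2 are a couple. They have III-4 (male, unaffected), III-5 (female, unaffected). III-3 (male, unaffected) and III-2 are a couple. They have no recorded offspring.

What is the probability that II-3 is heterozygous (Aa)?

I-1 is unaffected so carries A and passed a to II-1 (aa), so I-1 is Aa.
I-2 is unaffected so carries A and passed a to II-1 (aa), so I-2 is Aa.
Their cross gives offspring ratios 1/4 AA : 1/2 Aa : 1/4 aa. Conditioning on II-3 being unaffected, P(Aa) = 1/2 / 3/4 = 2/3.

2/3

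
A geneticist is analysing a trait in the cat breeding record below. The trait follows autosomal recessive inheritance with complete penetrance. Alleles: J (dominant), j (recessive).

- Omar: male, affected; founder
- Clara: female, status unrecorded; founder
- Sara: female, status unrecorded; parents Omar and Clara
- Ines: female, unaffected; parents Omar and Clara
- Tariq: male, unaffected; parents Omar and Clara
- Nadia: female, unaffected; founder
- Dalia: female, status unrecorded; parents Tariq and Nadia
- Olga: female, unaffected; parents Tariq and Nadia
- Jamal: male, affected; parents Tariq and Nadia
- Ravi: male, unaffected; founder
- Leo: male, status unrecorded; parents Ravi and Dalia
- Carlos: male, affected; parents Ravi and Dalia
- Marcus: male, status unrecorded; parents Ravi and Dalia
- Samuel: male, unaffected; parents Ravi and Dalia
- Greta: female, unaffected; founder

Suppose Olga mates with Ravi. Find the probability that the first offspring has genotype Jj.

1/2

Tariq is unaffected so carries J and received j from Omar (jj), so Tariq is Jj.
Nadia is unaffected so carries J and passed j to Jamal (jj), so Nadia is Jj.
Olga is an unaffected offspring of Tariq (Jj) × Nadia (Jj), whose cross gives 1/4 JJ : 1/2 Jj : 1/4 jj; conditioning on being unaffected, Olga is JJ with probability 1/3, Jj with probability 2/3.
Ravi is unaffected so carries J and passed j to Carlos (jj), so Ravi is Jj.
Summing over parental genotype combinations, P(offspring has genotype Jj) = 1/3·1/2 + 2/3·1/2 = 1/2.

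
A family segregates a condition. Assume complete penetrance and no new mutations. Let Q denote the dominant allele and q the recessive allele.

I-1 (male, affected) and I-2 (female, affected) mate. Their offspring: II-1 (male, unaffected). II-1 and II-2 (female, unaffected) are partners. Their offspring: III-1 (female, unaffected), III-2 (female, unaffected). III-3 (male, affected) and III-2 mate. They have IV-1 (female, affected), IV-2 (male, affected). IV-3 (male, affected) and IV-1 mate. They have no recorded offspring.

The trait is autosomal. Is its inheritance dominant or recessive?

dominant

I-1 and I-2 are both affected yet have an unaffected child II-1. Under a recessive model two affected parents are homozygous and every child would be affected, so the trait cannot be recessive.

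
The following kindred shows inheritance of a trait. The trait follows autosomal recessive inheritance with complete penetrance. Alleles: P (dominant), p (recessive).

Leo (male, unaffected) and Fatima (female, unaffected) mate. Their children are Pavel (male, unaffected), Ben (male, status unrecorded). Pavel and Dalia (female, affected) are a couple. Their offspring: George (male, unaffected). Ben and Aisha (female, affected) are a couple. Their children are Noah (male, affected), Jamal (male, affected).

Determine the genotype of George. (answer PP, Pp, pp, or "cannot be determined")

From phenotype alone, George is PP or Pp.
George is unaffected so carries P and received p from Dalia (pp), so George is Pp.

Pp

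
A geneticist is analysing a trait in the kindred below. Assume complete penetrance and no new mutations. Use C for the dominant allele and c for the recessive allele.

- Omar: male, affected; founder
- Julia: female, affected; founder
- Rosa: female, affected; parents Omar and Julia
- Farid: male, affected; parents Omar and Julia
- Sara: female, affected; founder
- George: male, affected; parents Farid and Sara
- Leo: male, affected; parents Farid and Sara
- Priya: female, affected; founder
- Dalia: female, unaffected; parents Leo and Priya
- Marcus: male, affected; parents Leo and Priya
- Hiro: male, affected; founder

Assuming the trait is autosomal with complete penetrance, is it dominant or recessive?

Leo and Priya are both affected yet have an unaffected child Dalia. Under a recessive model two affected parents are homozygous and every child would be affected, so the trait cannot be recessive.

dominant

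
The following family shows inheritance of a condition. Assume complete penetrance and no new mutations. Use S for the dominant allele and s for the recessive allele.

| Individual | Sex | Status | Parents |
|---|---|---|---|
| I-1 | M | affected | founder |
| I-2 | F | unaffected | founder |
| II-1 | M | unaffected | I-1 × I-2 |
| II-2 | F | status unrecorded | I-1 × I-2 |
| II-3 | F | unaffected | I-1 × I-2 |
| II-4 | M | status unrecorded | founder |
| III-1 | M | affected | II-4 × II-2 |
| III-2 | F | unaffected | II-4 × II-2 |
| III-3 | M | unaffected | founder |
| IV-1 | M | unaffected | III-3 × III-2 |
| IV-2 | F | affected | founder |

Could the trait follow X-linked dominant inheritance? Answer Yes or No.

Under X-linked dominant, II-3 (unaffected, female) cannot arise from I-1 (affected) × I-2 (unaffected).

No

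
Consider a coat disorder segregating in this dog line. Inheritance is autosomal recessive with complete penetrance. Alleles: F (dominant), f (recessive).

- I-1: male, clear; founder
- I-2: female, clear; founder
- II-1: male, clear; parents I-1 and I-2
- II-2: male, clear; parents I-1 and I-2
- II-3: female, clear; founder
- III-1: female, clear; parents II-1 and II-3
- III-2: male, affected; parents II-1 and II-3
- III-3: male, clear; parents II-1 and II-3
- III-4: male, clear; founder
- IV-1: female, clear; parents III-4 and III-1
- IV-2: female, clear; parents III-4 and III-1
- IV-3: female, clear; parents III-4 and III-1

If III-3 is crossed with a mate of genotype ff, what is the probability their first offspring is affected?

II-1 is clear so carries F and passed f to III-2 (ff), so II-1 is Ff.
II-3 is clear so carries F and passed f to III-2 (ff), so II-3 is Ff.
III-3 is a clear offspring of II-1 (Ff) × II-3 (Ff), whose cross gives 1/4 FF : 1/2 Ff : 1/4 ff; conditioning on being clear, III-3 is FF with probability 1/3, Ff with probability 2/3.
Summing over parental genotype combinations, P(offspring is affected) = 2/3·1/2 = 1/3.

1/3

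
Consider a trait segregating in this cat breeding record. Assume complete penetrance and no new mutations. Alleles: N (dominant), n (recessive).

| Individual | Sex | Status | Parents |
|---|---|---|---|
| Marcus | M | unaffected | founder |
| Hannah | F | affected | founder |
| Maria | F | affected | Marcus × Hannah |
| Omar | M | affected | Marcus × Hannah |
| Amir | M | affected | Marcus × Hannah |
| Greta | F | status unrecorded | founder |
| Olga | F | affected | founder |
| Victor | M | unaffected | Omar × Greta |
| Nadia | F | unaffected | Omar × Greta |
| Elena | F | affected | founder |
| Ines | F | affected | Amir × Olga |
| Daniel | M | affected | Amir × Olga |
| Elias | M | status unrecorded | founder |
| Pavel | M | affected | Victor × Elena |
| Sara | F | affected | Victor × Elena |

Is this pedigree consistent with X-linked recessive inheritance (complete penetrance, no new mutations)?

No

Under X-linked recessive, Maria (affected, female) cannot arise from Marcus (unaffected) × Hannah (affected).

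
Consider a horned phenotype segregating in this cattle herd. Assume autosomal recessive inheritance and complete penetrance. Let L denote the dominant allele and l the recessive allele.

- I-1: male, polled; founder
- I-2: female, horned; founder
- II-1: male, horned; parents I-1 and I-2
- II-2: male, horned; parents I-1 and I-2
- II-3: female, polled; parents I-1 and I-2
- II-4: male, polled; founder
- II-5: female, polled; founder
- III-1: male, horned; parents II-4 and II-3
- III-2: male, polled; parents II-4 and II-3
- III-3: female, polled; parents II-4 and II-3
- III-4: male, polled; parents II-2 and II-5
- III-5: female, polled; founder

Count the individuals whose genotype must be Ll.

4

Obligate heterozygotes: I-1 is polled so carries L and passed l to II-1 (ll), so I-1 is Ll; II-3 is polled so carries L and received l from I-2 (ll), so II-3 is Ll; II-4 is polled so carries L and passed l to III-1 (ll), so II-4 is Ll; III-4 is polled so carries L and received l from II-2 (ll), so III-4 is Ll.
Every other individual is either homozygous by phenotype or has at least one consistent homozygous assignment, so the count is 4.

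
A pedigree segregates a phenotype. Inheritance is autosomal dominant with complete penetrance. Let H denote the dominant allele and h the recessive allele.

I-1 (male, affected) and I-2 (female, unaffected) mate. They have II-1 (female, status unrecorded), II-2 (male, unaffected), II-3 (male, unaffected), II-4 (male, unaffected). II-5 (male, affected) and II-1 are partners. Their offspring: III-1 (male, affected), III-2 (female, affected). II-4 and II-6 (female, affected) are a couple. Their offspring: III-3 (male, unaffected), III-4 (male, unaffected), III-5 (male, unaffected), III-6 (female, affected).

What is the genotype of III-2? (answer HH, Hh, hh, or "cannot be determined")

cannot be determined

III-2's phenotype allows HH or Hh, and no parent or child forces a single allele at both positions; consistent genotype assignments exist with III-2 as HH or Hh.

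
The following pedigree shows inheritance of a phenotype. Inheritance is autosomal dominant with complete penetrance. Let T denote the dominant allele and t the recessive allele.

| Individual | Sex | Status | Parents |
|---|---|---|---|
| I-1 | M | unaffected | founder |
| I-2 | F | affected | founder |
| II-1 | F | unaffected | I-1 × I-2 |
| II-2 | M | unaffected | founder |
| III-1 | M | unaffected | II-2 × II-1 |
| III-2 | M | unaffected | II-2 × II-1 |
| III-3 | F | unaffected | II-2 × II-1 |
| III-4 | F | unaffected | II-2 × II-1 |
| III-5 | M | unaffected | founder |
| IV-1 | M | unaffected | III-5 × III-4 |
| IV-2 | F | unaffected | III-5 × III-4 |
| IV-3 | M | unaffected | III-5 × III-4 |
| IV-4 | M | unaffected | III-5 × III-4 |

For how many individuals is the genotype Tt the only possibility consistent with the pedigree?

1

Obligate heterozygotes: I-2 is affected so carries T and passed t to II-1 (tt), so I-2 is Tt.
Every other individual is either homozygous by phenotype or has at least one consistent homozygous assignment, so the count is 1.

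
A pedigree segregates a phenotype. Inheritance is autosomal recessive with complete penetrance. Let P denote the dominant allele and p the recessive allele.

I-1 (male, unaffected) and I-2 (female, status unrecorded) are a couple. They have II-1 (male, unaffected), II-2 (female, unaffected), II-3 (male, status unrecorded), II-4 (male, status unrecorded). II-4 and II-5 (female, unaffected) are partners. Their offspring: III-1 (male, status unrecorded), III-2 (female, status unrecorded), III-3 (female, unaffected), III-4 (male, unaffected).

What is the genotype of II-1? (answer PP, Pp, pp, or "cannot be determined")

II-1's phenotype allows PP or Pp, and no parent or child forces a single allele at both positions; consistent genotype assignments exist with II-1 as PP or Pp.

cannot be determined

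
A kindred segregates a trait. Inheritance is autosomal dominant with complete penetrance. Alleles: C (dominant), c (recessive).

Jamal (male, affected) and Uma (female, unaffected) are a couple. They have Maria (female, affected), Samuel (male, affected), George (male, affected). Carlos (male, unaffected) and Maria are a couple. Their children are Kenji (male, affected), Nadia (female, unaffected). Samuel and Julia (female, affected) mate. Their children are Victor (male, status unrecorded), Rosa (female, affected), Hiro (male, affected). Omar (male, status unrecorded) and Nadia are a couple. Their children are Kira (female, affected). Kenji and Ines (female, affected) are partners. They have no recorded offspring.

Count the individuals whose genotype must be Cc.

Obligate heterozygotes: Maria is affected so carries C and received c from Uma (cc), so Maria is Cc; Samuel is affected so carries C and received c from Uma (cc), so Samuel is Cc; George is affected so carries C and received c from Uma (cc), so George is Cc; Kenji is affected so carries C and received c from Carlos (cc), so Kenji is Cc; Kira is affected so carries C and received c from Nadia (cc), so Kira is Cc.
Every other individual is either homozygous by phenotype or has at least one consistent homozygous assignment, so the count is 5.

5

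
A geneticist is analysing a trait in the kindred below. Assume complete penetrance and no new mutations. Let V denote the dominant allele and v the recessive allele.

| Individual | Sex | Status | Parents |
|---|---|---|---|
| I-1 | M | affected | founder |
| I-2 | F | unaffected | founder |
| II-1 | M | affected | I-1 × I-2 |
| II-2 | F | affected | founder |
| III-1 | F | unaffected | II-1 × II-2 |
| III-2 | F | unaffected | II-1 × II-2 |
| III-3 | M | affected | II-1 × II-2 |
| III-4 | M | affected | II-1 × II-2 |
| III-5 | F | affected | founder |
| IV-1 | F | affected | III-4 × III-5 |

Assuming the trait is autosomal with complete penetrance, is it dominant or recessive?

dominant

II-1 and II-2 are both affected yet have an unaffected child III-1. Under a recessive model two affected parents are homozygous and every child would be affected, so the trait cannot be recessive.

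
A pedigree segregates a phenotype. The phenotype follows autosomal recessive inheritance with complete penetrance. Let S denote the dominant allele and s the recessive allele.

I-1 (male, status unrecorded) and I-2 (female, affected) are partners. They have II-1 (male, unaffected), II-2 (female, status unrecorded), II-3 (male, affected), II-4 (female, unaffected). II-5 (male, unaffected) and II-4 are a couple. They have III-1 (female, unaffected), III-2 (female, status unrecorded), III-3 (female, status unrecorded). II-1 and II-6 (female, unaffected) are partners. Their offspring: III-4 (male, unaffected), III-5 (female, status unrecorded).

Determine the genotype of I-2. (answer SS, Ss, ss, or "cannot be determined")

ss

I-2 is affected, so I-2 is ss.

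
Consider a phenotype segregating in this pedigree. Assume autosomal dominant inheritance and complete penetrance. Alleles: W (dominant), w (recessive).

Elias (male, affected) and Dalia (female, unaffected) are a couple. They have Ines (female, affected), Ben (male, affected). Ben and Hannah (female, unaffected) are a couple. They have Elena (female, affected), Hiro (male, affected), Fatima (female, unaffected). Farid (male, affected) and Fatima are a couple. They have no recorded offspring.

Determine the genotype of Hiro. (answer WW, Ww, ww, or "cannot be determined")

From phenotype alone, Hiro is WW or Ww.
Hiro is affected so carries W and received w from Hannah (ww), so Hiro is Ww.

Ww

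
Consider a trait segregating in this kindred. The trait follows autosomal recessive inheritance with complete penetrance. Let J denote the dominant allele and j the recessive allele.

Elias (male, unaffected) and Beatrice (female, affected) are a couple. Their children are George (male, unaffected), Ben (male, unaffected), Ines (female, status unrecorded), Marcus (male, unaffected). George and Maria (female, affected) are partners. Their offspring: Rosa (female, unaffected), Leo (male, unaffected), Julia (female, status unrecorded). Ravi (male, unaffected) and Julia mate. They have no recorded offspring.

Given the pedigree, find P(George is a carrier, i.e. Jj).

1

George is unaffected so carries J and received j from Beatrice (jj), so George is Jj, giving P(Jj) = 1.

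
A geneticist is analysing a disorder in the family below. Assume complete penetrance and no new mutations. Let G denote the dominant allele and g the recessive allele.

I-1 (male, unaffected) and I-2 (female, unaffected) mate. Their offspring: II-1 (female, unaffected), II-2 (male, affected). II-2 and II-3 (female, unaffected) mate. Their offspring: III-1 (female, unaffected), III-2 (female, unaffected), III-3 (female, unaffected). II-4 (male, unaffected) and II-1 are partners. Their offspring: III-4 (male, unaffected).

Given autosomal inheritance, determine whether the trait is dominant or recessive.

recessive

I-1 and I-2 are both unaffected yet have an affected child II-2. Under dominance, an affected child requires at least one affected parent, so the trait cannot be dominant.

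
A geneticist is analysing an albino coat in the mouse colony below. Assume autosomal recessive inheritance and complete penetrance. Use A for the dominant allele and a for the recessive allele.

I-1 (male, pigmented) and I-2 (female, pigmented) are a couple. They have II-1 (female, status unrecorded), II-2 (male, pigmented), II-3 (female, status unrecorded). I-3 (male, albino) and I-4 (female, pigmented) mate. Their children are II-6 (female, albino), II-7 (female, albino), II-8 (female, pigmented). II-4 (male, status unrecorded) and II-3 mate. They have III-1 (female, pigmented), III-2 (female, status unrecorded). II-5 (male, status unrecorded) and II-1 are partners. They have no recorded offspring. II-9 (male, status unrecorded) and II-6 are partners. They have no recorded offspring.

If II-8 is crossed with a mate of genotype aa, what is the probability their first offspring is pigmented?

II-8 is pigmented so carries A and received a from I-3 (aa), so II-8 is Aa.
The cross gives 1/2 Aa : 1/2 aa, so P(offspring is pigmented) = 1/2.

1/2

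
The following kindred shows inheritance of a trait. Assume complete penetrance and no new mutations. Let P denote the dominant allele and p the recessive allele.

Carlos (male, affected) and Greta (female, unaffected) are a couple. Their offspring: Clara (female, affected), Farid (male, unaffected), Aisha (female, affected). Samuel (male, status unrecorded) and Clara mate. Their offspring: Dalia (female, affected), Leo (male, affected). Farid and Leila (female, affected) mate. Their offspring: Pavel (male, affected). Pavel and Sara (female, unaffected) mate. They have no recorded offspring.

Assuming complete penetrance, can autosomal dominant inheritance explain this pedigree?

A consistent assignment under autosomal dominant exists: Carlos Pp, Greta pp, Clara Pp, Farid pp, Aisha Pp, Samuel PP, Leila PP, Dalia PP, Leo PP, Pavel Pp, Sara pp.
In this assignment every recorded phenotype matches its genotype and every non-founder's genotype is obtainable from its parents' genotypes, so the pedigree is consistent.

Yes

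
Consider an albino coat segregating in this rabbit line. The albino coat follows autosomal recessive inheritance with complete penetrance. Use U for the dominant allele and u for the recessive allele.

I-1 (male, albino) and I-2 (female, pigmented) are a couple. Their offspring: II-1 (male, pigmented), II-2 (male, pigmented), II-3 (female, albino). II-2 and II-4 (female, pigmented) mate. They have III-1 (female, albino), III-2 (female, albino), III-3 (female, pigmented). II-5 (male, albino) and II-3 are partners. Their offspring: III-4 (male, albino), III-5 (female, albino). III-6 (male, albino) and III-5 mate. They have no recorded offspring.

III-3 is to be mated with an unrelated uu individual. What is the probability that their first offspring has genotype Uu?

2/3

II-2 is pigmented so carries U and received u from I-1 (uu), so II-2 is Uu.
II-4 is pigmented so carries U and passed u to III-1 (uu), so II-4 is Uu.
III-3 is a pigmented offspring of II-2 (Uu) × II-4 (Uu), whose cross gives 1/4 UU : 1/2 Uu : 1/4 uu; conditioning on being pigmented, III-3 is UU with probability 1/3, Uu with probability 2/3.
Summing over parental genotype combinations, P(offspring has genotype Uu) = 1/3·1 + 2/3·1/2 = 2/3.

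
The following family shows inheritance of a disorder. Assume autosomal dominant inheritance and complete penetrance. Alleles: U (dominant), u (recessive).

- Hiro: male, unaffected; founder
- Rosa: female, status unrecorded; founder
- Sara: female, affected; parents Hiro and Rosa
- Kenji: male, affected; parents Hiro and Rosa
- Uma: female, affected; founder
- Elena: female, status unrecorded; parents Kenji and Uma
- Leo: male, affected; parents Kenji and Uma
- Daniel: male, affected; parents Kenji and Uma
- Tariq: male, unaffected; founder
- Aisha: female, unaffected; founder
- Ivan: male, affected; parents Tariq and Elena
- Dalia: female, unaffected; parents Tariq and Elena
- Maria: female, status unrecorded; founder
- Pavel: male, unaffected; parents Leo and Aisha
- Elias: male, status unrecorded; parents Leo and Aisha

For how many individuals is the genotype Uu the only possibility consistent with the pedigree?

Obligate heterozygotes: Sara is affected so carries U and received u from Hiro (uu), so Sara is Uu; Kenji is affected so carries U and received u from Hiro (uu), so Kenji is Uu; Elena passed U to Ivan (Uu, whose u came from Tariq) and passed u to Dalia (uu), so Elena is Uu; Leo is affected so carries U and passed u to Pavel (uu), so Leo is Uu; Ivan is affected so carries U and received u from Tariq (uu), so Ivan is Uu.
Every other individual is either homozygous by phenotype or has at least one consistent homozygous assignment, so the count is 5.

5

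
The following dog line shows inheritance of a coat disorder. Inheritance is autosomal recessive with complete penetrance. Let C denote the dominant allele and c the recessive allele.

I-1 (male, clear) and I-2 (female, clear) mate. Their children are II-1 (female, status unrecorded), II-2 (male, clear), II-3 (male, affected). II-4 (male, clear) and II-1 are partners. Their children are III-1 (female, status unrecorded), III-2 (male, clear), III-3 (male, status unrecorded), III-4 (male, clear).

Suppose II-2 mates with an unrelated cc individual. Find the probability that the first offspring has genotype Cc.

I-1 is clear so carries C and passed c to II-3 (cc), so I-1 is Cc.
I-2 is clear so carries C and passed c to II-3 (cc), so I-2 is Cc.
II-2 is a clear offspring of I-1 (Cc) × I-2 (Cc), whose cross gives 1/4 CC : 1/2 Cc : 1/4 cc; conditioning on being clear, II-2 is CC with probability 1/3, Cc with probability 2/3.
Summing over parental genotype combinations, P(offspring has genotype Cc) = 1/3·1 + 2/3·1/2 = 2/3.

2/3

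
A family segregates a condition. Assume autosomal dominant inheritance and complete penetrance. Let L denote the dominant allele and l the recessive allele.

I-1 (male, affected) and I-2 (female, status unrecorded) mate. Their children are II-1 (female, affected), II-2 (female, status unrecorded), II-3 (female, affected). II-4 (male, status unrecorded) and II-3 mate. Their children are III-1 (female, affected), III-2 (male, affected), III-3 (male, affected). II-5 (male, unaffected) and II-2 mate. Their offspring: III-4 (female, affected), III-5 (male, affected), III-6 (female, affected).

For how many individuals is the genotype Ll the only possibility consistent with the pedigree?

3

Obligate heterozygotes: III-4 is affected so carries L and received l from II-5 (ll), so III-4 is Ll; III-5 is affected so carries L and received l from II-5 (ll), so III-5 is Ll; III-6 is affected so carries L and received l from II-5 (ll), so III-6 is Ll.
Every other individual is either homozygous by phenotype or has at least one consistent homozygous assignment, so the count is 3.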